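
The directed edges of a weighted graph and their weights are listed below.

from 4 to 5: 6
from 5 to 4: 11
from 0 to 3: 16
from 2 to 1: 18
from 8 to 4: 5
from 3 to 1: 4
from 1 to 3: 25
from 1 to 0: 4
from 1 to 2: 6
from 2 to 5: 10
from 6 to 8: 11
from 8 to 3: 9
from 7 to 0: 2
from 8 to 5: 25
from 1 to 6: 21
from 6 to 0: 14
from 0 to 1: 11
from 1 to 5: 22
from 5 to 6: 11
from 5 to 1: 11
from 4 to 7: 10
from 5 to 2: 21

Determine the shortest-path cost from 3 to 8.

Running Dijkstra from 3:
3: 0
1: 4  (via 3)
0: 8  (via 1)
2: 10  (via 1)
5: 20  (via 2)
6: 25  (via 1)
4: 31  (via 5)
8: 36  (via 6)
Shortest route: 3 → 1 → 6 → 8 = 36.

36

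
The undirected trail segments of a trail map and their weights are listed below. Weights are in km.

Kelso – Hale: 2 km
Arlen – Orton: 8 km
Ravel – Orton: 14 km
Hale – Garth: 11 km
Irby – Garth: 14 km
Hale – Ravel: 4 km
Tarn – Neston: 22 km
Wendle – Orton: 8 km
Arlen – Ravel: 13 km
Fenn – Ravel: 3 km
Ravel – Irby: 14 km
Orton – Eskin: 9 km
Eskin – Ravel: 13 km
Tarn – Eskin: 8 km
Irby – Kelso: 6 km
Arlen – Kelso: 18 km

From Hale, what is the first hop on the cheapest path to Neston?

Ravel

Compare a few routes:
Hale - Ravel - Eskin - Tarn - Neston: 4+13+8+22 = 47
Hale - Ravel - Orton - Eskin - Tarn - Neston: 4+14+9+8+22 = 57
Cheapest is Hale - Ravel - Eskin - Tarn - Neston at 47 km.
So from Hale the first move is to Ravel.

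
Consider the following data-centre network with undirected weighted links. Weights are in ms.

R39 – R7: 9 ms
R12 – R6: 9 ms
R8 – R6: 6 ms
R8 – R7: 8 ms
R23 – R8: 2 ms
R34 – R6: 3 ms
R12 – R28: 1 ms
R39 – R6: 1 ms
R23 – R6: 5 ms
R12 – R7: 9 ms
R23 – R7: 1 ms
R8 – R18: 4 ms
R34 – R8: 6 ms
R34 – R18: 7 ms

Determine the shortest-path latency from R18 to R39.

Shortest distances from R18:
R18: 0
R8: 4  (via R18)
R23: 6  (via R8)
R7: 7  (via R23)
R34: 7  (via R18)
R6: 10  (via R8)
R39: 11  (via R6)
Shortest route: R18 → R8 → R6 → R39 = 11 ms.

11 ms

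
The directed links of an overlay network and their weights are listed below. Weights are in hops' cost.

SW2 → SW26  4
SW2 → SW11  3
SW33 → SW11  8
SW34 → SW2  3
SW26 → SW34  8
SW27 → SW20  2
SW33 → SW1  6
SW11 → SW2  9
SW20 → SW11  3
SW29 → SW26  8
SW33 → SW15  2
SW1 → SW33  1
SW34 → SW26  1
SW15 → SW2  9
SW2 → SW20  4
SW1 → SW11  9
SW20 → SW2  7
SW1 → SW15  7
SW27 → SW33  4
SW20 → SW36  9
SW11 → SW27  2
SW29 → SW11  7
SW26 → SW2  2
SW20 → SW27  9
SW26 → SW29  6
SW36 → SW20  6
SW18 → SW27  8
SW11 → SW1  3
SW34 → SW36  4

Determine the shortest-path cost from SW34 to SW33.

10 hops' cost

Shortest distances from SW34:
SW34: 0
SW26: 1  (via SW34)
SW2: 3  (via SW34)
SW36: 4  (via SW34)
SW11: 6  (via SW2)
SW20: 7  (via SW2)
SW29: 7  (via SW26)
SW27: 8  (via SW11)
SW1: 9  (via SW11)
SW33: 10  (via SW1)
Shortest route: SW34–SW2–SW11–SW1–SW33 = 10 hops' cost.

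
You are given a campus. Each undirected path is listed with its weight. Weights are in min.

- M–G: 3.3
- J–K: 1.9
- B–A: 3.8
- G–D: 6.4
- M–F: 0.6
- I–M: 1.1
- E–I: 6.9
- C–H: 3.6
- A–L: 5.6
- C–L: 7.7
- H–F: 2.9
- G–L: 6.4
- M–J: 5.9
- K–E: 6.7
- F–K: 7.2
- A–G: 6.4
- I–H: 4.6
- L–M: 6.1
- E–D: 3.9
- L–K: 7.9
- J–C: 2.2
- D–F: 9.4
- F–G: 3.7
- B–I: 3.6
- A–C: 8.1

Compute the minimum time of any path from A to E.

14.3 min

Compare a few routes:
A → G → M → I → E: 6.4+3.3+1.1+6.9 = 17.7
A → B → I → E: 3.8+3.6+6.9 = 14.3
A → G → D → E: 6.4+6.4+3.9 = 16.7
Cheapest is A → B → I → E at 14.3 min.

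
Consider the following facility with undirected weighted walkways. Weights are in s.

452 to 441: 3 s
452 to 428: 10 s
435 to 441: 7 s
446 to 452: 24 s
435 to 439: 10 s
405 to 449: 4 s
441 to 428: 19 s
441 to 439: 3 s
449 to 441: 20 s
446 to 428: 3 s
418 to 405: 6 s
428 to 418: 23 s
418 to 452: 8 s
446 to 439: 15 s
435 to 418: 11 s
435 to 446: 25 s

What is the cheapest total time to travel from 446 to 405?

Running Dijkstra from 446:
446: 0
428: 3  (via 446)
452: 13  (via 428)
439: 15  (via 446)
441: 16  (via 452)
418: 21  (via 452)
435: 23  (via 441)
405: 27  (via 418)
Shortest route: 446 → 428 → 452 → 418 → 405 = 27 s.

27 s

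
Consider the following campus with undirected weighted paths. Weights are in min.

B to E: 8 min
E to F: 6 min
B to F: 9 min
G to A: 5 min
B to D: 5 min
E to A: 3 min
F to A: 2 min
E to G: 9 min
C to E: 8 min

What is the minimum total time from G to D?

21 min

Running Dijkstra from G:
G: 0
A: 5  (via G)
F: 7  (via A)
E: 8  (via A)
B: 16  (via F)
C: 16  (via E)
D: 21  (via B)
Shortest route: G–A–F–B–D = 21 min.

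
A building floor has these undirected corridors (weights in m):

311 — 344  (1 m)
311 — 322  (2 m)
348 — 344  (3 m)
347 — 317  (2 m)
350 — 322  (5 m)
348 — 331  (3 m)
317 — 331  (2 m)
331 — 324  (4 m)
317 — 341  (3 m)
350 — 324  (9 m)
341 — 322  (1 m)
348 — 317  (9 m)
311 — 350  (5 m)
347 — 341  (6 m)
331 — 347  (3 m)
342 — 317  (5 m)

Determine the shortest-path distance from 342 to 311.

Enumerating some paths:
342 - 317 - 331 - 348 - 344 - 311: 5+2+3+3+1 = 14
342 - 317 - 341 - 322 - 311: 5+3+1+2 = 11
342 - 317 - 347 - 341 - 322 - 311: 5+2+6+1+2 = 16
The minimum is 11 m via 342 - 317 - 341 - 322 - 311.

11 m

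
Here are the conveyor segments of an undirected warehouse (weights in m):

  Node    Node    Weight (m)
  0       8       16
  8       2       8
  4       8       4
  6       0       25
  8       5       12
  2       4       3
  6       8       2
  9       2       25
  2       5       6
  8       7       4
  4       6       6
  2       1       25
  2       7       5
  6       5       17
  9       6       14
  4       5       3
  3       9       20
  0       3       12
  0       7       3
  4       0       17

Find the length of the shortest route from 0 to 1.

Shortest distances from 0:
0: 0
7: 3  (via 0)
8: 7  (via 7)
2: 8  (via 7)
6: 9  (via 8)
4: 11  (via 8)
3: 12  (via 0)
5: 14  (via 2)
9: 23  (via 6)
1: 33  (via 2)
Shortest route: 0–7–2–1 = 33 m.

33 m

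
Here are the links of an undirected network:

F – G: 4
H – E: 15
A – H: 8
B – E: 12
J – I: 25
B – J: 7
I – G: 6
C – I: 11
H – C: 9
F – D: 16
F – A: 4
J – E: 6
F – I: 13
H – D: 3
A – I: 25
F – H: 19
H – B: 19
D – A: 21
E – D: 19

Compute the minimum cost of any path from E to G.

31

Shortest distances from E:
E: 0
J: 6  (via E)
B: 12  (via E)
H: 15  (via E)
D: 18  (via H)
A: 23  (via H)
C: 24  (via H)
F: 27  (via A)
G: 31  (via F)
Shortest route: E → H → A → F → G = 31.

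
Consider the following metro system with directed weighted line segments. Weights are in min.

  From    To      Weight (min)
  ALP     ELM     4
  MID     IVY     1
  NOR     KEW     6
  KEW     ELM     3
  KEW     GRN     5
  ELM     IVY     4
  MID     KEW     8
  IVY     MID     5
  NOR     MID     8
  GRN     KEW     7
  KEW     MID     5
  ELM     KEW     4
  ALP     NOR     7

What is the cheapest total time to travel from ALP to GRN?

13 min

Settle nodes by increasing distance from ALP:
ALP: 0
ELM: 4  (via ALP)
NOR: 7  (via ALP)
KEW: 8  (via ELM)
IVY: 8  (via ELM)
GRN: 13  (via KEW)
Shortest route: ALP–ELM–KEW–GRN = 13 min.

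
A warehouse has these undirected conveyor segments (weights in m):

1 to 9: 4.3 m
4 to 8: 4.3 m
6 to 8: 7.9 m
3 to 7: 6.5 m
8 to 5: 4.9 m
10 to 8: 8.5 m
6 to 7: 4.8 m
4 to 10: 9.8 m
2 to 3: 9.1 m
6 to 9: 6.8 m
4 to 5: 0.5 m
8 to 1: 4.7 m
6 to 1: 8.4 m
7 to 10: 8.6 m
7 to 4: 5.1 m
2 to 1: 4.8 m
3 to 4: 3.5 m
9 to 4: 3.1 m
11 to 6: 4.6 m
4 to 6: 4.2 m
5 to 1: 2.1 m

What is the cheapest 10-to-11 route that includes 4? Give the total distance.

18.6 m

Shortest 10→4: 10 → 4 = 9.8
Shortest 4→11: 4 → 6 → 11 = 8.8
Total via 4: 9.8 + 8.8 = 18.6 m.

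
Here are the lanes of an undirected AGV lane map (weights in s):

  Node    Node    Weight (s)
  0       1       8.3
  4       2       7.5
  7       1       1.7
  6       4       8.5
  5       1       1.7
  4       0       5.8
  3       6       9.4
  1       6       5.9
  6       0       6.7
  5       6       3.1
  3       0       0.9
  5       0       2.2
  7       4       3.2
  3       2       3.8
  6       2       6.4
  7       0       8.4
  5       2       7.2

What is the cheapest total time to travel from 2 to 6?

Compare a few routes:
2 - 6: 6.4 = 6.4
2 - 5 - 6: 7.2+3.1 = 10.3
2 - 3 - 0 - 5 - 6: 3.8+0.9+2.2+3.1 = 10
2 - 3 - 0 - 6: 3.8+0.9+6.7 = 11.4
Cheapest is 2 - 6 at 6.4 s.

6.4 s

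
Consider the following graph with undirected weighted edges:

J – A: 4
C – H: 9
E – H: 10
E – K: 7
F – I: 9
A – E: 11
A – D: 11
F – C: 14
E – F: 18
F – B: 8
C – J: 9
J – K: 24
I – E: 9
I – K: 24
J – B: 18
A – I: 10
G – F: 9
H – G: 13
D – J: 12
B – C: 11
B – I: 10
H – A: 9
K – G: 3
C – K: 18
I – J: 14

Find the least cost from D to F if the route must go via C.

35

Shortest D→C: D → J → C = 21
Best C to F: C → F costing 14
Total via C: 21 + 14 = 35.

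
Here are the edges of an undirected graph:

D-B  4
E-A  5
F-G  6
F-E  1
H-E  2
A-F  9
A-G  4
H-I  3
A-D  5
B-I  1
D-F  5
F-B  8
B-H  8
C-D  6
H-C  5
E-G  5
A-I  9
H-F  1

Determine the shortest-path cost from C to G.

12

Candidate routes:
C–H–E–F–G: 5+2+1+6 = 14
C–D–A–G: 6+5+4 = 15
C–H–E–A–G: 5+2+5+4 = 16
C–H–F–G: 5+1+6 = 12
Cheapest is C–H–F–G at 12.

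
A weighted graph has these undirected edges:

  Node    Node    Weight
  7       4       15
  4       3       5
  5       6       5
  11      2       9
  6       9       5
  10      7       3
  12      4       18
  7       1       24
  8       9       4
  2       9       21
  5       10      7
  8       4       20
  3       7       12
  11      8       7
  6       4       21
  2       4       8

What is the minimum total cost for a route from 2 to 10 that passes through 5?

Shortest 2→5: 2–11–8–9–6–5 = 30
Best 5 to 10: 5–10 costing 7
Total via 5: 30 + 7 = 37.

37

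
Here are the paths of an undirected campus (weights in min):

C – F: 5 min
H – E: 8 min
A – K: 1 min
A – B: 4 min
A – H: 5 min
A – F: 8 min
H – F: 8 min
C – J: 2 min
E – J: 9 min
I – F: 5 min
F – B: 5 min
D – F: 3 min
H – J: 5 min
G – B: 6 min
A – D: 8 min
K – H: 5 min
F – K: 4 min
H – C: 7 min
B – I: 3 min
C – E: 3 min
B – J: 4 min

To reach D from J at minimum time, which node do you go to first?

Candidate routes:
J → C → F → D: 2+5+3 = 10
J → B → A → D: 4+4+8 = 16
J → B → F → D: 4+5+3 = 12
J → B → I → F → D: 4+3+5+3 = 15
The minimum is 10 min via J → C → F → D.
So from J the first move is to C.

C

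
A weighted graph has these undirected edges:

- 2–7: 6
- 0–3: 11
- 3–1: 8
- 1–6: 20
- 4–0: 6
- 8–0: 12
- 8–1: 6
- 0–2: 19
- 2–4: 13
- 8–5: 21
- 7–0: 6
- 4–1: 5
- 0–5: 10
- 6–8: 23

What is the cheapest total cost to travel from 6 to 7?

Enumerating some paths:
6 - 1 - 4 - 2 - 7: 20+5+13+6 = 44
6 - 1 - 4 - 0 - 7: 20+5+6+6 = 37
6 - 8 - 0 - 7: 23+12+6 = 41
The minimum is 37 via 6 - 1 - 4 - 0 - 7.

37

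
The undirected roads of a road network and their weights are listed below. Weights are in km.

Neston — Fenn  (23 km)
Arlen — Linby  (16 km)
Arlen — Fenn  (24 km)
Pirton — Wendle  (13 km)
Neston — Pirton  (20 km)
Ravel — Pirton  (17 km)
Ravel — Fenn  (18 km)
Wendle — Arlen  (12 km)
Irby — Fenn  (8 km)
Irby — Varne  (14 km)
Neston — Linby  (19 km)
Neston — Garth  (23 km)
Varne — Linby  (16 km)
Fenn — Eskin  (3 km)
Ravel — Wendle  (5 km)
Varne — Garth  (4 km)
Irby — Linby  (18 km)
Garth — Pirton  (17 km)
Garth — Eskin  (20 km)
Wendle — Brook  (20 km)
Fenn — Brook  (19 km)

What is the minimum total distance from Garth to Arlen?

36 km

Candidate routes:
Garth → Pirton → Wendle → Arlen: 17+13+12 = 42
Garth → Varne → Linby → Arlen: 4+16+16 = 36
The minimum is 36 km via Garth → Varne → Linby → Arlen.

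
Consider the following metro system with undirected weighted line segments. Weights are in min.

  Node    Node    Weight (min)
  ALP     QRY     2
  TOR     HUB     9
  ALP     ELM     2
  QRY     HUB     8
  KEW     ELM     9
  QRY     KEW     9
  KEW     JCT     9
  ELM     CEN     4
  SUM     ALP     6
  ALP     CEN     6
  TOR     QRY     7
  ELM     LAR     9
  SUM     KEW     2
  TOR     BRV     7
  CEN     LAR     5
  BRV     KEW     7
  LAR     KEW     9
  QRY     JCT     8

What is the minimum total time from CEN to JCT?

16 min

Compare a few routes:
CEN → ELM → KEW → JCT: 4+9+9 = 22
CEN → LAR → KEW → JCT: 5+9+9 = 23
CEN → ALP → QRY → JCT: 6+2+8 = 16
CEN → ELM → ALP → SUM → KEW → JCT: 4+2+6+2+9 = 23
Cheapest is CEN → ALP → QRY → JCT at 16 min.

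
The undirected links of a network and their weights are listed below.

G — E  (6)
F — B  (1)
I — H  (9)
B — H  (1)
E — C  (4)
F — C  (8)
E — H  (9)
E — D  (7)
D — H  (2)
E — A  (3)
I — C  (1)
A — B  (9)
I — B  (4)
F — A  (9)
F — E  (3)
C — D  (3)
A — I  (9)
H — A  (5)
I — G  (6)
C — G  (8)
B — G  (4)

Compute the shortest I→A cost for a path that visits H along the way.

Best I to H: I–B–H costing 5
Best H to A: H–A costing 5
Total via H: 5 + 5 = 10.

10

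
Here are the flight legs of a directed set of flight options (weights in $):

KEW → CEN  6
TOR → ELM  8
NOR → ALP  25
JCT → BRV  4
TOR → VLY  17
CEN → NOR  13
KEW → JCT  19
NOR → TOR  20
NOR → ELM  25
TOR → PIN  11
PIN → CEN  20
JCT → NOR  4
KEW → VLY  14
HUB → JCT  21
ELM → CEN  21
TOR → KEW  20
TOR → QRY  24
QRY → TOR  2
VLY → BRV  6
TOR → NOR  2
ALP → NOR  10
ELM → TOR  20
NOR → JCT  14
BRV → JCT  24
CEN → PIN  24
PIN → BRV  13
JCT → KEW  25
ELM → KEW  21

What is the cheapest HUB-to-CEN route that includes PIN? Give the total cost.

$76

Shortest HUB→PIN: HUB → JCT → NOR → TOR → PIN = 56
Shortest PIN→CEN: PIN → CEN = 20
Total via PIN: 56 + 20 = $76.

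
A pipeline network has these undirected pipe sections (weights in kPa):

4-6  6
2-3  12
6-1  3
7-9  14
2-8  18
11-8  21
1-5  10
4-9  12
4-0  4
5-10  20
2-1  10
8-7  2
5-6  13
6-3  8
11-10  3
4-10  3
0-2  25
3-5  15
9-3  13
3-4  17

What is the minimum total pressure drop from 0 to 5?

23 kPa

Compare a few routes:
0–4–6–5: 4+6+13 = 23
0–4–10–5: 4+3+20 = 27
The minimum is 23 kPa via 0–4–6–5.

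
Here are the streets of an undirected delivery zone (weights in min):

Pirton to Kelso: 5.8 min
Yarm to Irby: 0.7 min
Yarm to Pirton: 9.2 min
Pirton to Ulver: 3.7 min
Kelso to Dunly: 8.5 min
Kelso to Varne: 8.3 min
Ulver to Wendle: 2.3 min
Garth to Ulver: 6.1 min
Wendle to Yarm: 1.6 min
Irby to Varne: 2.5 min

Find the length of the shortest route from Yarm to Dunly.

Shortest distances from Yarm:
Yarm: 0
Irby: 0.7  (via Yarm)
Wendle: 1.6  (via Yarm)
Varne: 3.2  (via Irby)
Ulver: 3.9  (via Wendle)
Pirton: 7.6  (via Ulver)
Garth: 10  (via Ulver)
Kelso: 11.5  (via Varne)
Dunly: 20  (via Kelso)
Shortest route: Yarm–Irby–Varne–Kelso–Dunly = 20 min.

20 min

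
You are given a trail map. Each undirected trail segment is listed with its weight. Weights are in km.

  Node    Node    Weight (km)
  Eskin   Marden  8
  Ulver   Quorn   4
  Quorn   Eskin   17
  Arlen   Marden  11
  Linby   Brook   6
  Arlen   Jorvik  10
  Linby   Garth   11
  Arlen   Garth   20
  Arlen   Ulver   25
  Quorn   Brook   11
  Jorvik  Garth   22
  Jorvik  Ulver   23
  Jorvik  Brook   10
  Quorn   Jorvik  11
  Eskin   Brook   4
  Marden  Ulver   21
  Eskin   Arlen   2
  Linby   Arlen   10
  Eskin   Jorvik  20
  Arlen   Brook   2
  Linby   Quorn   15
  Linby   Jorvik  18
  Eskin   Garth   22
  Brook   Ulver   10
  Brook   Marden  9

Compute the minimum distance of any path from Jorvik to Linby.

16 km

Running Dijkstra from Jorvik:
Jorvik: 0
Arlen: 10  (via Jorvik)
Brook: 10  (via Jorvik)
Quorn: 11  (via Jorvik)
Eskin: 12  (via Arlen)
Ulver: 15  (via Quorn)
Linby: 16  (via Brook)
Shortest route: Jorvik–Brook–Linby = 16 km.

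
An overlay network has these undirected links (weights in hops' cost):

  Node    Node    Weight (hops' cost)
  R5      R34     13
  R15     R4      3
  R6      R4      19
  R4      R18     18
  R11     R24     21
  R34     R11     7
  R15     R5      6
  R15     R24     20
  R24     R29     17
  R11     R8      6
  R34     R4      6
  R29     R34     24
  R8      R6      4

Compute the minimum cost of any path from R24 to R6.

Compare a few routes:
R24–R15–R4–R34–R11–R8–R6: 20+3+6+7+6+4 = 46
R24–R11–R8–R6: 21+6+4 = 31
R24–R15–R4–R6: 20+3+19 = 42
Cheapest is R24–R11–R8–R6 at 31 hops' cost.

31 hops' cost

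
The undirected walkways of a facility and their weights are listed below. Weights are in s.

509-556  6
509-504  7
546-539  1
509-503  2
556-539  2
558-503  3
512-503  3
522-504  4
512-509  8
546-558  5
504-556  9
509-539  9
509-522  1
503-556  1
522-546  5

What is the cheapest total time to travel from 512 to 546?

Candidate routes:
512 → 503 → 556 → 539 → 546: 3+1+2+1 = 7
512 → 503 → 558 → 546: 3+3+5 = 11
512 → 503 → 509 → 522 → 546: 3+2+1+5 = 11
Cheapest is 512 → 503 → 556 → 539 → 546 at 7 s.

7 s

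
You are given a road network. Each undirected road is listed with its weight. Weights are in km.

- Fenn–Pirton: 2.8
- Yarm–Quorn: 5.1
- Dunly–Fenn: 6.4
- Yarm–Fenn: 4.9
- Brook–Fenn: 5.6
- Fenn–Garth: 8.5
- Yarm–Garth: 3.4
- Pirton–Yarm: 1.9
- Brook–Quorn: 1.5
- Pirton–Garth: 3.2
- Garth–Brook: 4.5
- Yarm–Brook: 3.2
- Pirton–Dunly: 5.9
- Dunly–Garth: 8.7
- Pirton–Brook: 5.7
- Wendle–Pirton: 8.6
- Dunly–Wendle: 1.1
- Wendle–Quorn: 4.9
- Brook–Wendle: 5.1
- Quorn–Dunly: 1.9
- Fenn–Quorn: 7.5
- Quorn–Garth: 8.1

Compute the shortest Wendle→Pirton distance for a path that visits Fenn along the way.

10.3 km

Best Wendle to Fenn: Wendle → Dunly → Fenn costing 7.5
Shortest Fenn→Pirton: Fenn → Pirton = 2.8
Total via Fenn: 7.5 + 2.8 = 10.3 km.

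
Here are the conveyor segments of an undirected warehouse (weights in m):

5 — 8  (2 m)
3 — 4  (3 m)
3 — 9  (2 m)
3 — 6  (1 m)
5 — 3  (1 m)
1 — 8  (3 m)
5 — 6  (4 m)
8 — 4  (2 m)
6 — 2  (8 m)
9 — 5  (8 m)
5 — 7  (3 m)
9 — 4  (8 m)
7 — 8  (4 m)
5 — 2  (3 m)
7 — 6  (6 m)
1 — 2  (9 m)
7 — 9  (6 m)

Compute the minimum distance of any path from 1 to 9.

8 m

Enumerating some paths:
1–8–5–6–3–9: 3+2+4+1+2 = 12
1–8–5–3–9: 3+2+1+2 = 8
1–8–4–3–9: 3+2+3+2 = 10
1–8–4–9: 3+2+8 = 13
The minimum is 8 m via 1–8–5–3–9.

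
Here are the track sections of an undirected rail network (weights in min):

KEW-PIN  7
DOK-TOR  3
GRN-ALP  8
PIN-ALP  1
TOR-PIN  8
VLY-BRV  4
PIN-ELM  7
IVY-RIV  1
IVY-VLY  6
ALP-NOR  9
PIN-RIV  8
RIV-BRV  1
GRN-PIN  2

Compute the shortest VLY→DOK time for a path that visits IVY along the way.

Best VLY to IVY: VLY → IVY costing 6
Shortest IVY→DOK: IVY → RIV → PIN → TOR → DOK = 20
Total via IVY: 6 + 20 = 26 min.

26 min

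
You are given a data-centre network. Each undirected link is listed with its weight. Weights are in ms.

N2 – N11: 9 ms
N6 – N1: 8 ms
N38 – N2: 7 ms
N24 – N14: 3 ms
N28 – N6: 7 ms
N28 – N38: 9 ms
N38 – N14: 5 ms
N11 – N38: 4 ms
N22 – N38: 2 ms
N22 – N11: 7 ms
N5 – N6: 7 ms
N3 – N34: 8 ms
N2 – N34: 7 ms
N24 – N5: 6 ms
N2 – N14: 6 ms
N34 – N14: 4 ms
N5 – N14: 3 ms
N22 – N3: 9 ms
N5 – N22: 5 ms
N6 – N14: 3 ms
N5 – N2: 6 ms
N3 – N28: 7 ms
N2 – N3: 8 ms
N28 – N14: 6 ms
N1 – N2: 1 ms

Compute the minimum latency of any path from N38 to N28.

9 ms

Enumerating some paths:
N38 - N14 - N6 - N28: 5+3+7 = 15
N38 - N14 - N28: 5+6 = 11
N38 - N28: 9 = 9
Cheapest is N38 - N28 at 9 ms.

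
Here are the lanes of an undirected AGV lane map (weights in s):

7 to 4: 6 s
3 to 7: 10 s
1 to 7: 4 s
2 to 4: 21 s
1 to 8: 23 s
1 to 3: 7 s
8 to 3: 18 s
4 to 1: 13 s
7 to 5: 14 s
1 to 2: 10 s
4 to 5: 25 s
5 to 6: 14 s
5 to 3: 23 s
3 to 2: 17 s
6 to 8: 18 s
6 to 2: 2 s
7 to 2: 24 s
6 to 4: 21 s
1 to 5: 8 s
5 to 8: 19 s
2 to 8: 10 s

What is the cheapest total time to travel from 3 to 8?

Candidate routes:
3 - 1 - 2 - 8: 7+10+10 = 27
3 - 8: 18 = 18
3 - 2 - 8: 17+10 = 27
3 - 1 - 8: 7+23 = 30
Cheapest is 3 - 8 at 18 s.

18 s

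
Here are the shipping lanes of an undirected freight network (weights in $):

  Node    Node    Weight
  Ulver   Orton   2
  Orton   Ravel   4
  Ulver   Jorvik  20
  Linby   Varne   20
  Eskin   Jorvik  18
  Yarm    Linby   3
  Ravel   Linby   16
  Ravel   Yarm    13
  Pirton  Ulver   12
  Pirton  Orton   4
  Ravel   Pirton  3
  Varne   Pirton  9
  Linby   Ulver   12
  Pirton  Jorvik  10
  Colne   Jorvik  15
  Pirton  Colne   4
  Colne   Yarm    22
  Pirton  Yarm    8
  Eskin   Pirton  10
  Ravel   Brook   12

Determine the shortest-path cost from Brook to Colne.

Candidate routes:
Brook - Ravel - Yarm - Pirton - Colne: 12+13+8+4 = 37
Brook - Ravel - Orton - Pirton - Colne: 12+4+4+4 = 24
Brook - Ravel - Pirton - Colne: 12+3+4 = 19
Brook - Ravel - Orton - Ulver - Pirton - Colne: 12+4+2+12+4 = 34
Cheapest is Brook - Ravel - Pirton - Colne at $19.

$19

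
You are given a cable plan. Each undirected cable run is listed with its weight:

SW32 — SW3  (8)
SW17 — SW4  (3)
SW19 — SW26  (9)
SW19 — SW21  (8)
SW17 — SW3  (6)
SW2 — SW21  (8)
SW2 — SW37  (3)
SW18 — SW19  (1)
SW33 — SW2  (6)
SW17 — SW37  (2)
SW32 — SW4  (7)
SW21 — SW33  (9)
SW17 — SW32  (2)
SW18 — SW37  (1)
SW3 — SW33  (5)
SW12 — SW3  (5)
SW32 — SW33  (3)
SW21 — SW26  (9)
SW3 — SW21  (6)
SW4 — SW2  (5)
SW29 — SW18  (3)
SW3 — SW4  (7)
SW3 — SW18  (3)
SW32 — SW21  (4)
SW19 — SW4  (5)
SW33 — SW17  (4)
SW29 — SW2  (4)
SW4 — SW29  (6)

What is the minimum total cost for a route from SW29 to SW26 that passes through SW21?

Shortest SW29→SW21: SW29 → SW2 → SW21 = 12
Shortest SW21→SW26: SW21 → SW26 = 9
Total via SW21: 12 + 9 = 21.

21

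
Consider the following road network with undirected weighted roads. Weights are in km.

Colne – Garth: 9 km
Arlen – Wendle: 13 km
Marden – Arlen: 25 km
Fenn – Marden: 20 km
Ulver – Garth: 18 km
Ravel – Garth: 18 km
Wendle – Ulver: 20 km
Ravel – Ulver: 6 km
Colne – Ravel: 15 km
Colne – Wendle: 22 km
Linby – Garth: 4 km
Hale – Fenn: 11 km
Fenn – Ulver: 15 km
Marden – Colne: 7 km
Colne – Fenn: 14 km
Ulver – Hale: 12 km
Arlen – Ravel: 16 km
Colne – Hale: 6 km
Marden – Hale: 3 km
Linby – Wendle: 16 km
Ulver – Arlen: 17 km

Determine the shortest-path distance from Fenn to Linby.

27 km

Enumerating some paths:
Fenn → Hale → Colne → Garth → Linby: 11+6+9+4 = 30
Fenn → Colne → Garth → Linby: 14+9+4 = 27
The minimum is 27 km via Fenn → Colne → Garth → Linby.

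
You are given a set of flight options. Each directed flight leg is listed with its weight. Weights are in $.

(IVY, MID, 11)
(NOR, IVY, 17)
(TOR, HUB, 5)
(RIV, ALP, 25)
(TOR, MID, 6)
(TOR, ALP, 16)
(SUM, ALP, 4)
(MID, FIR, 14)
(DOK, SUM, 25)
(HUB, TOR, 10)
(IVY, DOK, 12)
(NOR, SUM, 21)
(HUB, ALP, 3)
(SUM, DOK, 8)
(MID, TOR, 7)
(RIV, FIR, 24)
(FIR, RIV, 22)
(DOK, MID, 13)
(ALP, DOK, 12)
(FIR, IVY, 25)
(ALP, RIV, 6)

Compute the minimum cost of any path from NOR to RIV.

$31

Shortest distances from NOR:
NOR: 0
IVY: 17  (via NOR)
SUM: 21  (via NOR)
ALP: 25  (via SUM)
MID: 28  (via IVY)
DOK: 29  (via IVY)
RIV: 31  (via ALP)
Shortest route: NOR–SUM–ALP–RIV = $31.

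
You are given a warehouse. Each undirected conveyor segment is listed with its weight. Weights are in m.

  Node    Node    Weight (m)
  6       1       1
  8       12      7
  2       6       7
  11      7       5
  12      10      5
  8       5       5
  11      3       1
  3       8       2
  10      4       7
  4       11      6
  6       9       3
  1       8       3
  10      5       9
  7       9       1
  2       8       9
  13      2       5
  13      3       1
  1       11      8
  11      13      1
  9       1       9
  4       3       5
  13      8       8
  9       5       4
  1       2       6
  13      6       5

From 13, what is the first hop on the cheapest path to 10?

3

Enumerating some paths:
13 → 11 → 4 → 10: 1+6+7 = 14
13 → 11 → 3 → 4 → 10: 1+1+5+7 = 14
13 → 3 → 4 → 10: 1+5+7 = 13
The minimum is 13 m via 13 → 3 → 4 → 10.
So from 13 the first move is to 3.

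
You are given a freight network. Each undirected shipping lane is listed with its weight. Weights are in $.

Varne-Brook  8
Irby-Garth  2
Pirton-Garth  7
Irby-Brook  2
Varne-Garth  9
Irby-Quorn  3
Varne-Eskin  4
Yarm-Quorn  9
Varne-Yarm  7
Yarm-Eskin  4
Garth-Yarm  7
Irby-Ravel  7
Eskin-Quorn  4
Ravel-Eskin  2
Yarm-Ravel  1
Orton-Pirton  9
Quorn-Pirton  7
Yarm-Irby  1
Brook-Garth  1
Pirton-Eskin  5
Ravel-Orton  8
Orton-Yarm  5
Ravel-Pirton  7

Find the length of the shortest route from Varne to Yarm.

Enumerating some paths:
Varne → Yarm: 7 = 7
Varne → Eskin → Yarm: 4+4 = 8
The minimum is $7 via Varne → Yarm.

$7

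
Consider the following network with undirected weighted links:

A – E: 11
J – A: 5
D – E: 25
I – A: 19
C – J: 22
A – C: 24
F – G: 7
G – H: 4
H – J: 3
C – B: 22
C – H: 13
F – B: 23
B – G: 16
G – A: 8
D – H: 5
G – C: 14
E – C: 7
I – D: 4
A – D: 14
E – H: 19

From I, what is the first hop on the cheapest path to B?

D

Enumerating some paths:
I → D → H → J → A → G → B: 4+5+3+5+8+16 = 41
I → D → H → G → B: 4+5+4+16 = 29
The minimum is 29 via I → D → H → G → B.
So from I the first move is to D.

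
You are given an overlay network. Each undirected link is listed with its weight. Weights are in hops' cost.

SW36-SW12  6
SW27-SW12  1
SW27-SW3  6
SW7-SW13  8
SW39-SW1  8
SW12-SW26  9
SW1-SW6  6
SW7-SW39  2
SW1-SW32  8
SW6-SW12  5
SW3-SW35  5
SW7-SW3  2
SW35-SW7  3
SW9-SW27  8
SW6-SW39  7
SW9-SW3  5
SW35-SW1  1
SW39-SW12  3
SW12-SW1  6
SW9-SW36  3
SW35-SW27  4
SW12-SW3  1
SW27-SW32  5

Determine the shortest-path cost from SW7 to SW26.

12 hops' cost

Compare a few routes:
SW7 - SW39 - SW12 - SW26: 2+3+9 = 14
SW7 - SW3 - SW12 - SW26: 2+1+9 = 12
The minimum is 12 hops' cost via SW7 - SW3 - SW12 - SW26.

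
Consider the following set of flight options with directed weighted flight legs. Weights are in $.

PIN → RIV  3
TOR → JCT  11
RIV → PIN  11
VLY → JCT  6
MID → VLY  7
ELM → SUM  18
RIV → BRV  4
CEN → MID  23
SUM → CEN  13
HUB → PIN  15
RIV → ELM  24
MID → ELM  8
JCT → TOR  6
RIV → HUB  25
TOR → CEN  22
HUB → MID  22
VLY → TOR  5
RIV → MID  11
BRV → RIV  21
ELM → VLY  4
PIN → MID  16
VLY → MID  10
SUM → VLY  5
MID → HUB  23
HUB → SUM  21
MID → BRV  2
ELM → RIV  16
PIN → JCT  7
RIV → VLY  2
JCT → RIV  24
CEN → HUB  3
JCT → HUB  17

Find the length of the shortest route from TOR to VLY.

$37

Candidate routes:
TOR → CEN → HUB → SUM → VLY: 22+3+21+5 = 51
TOR → JCT → RIV → VLY: 11+24+2 = 37
TOR → JCT → HUB → PIN → RIV → VLY: 11+17+15+3+2 = 48
TOR → CEN → HUB → PIN → RIV → VLY: 22+3+15+3+2 = 45
The minimum is $37 via TOR → JCT → RIV → VLY.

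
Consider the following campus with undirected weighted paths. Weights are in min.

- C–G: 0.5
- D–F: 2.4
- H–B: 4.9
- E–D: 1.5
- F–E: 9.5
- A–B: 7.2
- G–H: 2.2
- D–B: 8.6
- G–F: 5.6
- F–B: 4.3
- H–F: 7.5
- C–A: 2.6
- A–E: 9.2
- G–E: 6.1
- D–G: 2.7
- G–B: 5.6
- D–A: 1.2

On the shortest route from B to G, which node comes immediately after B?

G

Enumerating some paths:
B–H–G: 4.9+2.2 = 7.1
B–G: 5.6 = 5.6
The minimum is 5.6 min via B–G.
So from B the first move is to G.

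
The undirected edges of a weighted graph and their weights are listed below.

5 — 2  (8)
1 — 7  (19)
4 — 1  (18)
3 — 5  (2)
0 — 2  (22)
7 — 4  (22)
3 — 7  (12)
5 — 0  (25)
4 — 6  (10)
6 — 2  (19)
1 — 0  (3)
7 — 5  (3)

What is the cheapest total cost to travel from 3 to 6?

Compare a few routes:
3–5–2–6: 2+8+19 = 29
3–7–4–6: 12+22+10 = 44
3–5–7–4–6: 2+3+22+10 = 37
3–7–5–2–6: 12+3+8+19 = 42
The minimum is 29 via 3–5–2–6.

29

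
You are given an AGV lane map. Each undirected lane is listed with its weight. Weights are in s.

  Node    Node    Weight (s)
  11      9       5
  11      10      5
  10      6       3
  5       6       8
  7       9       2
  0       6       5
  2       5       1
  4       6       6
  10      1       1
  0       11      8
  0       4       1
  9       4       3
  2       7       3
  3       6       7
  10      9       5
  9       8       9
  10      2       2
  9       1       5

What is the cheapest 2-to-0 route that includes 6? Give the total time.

10 s

Shortest 2→6: 2 → 10 → 6 = 5
Shortest 6→0: 6 → 0 = 5
Total via 6: 5 + 5 = 10 s.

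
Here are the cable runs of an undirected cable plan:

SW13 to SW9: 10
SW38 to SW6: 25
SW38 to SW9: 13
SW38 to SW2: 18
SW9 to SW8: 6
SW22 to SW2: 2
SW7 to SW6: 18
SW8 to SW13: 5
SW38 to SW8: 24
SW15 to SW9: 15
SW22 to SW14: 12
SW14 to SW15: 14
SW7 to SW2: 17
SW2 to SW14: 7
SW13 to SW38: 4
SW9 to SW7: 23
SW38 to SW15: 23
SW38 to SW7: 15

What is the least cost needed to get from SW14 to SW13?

Enumerating some paths:
SW14–SW22–SW2–SW38–SW13: 12+2+18+4 = 36
SW14–SW2–SW38–SW13: 7+18+4 = 29
Cheapest is SW14–SW2–SW38–SW13 at 29.

29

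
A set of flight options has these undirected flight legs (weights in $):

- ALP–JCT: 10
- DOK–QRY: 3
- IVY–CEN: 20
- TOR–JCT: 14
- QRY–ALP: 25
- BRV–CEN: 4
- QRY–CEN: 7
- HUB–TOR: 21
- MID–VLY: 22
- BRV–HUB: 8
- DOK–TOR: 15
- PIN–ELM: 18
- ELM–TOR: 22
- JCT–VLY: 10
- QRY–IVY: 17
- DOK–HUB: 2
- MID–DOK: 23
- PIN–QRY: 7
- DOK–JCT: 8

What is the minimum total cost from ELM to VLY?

Compare a few routes:
ELM–PIN–QRY–CEN–BRV–HUB–DOK–JCT–VLY: 18+7+7+4+8+2+8+10 = 64
ELM–TOR–DOK–JCT–VLY: 22+15+8+10 = 55
ELM–TOR–HUB–DOK–JCT–VLY: 22+21+2+8+10 = 63
ELM–TOR–JCT–VLY: 22+14+10 = 46
The minimum is $46 via ELM–TOR–JCT–VLY.

$46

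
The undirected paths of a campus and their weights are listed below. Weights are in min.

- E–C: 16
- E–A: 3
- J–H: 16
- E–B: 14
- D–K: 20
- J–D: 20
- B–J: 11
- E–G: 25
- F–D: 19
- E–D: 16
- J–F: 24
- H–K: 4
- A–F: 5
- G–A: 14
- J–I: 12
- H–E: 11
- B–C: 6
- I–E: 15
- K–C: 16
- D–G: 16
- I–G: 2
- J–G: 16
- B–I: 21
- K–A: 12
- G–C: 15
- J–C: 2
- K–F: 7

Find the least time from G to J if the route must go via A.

Best G to A: G → A costing 14
Shortest A→J: A → E → C → J = 21
Total via A: 14 + 21 = 35 min.

35 min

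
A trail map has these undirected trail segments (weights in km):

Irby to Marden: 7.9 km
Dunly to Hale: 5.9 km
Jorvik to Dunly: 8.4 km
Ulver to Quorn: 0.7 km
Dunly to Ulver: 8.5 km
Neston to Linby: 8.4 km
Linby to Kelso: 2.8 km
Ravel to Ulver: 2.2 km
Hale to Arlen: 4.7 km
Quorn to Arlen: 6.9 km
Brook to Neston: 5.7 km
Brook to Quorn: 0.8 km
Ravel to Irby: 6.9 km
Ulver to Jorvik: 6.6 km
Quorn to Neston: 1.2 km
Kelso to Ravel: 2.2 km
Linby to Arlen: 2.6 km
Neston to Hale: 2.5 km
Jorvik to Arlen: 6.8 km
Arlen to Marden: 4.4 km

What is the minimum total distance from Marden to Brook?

12.1 km

Compare a few routes:
Marden–Arlen–Hale–Neston–Quorn–Brook: 4.4+4.7+2.5+1.2+0.8 = 13.6
Marden–Arlen–Quorn–Brook: 4.4+6.9+0.8 = 12.1
Cheapest is Marden–Arlen–Quorn–Brook at 12.1 km.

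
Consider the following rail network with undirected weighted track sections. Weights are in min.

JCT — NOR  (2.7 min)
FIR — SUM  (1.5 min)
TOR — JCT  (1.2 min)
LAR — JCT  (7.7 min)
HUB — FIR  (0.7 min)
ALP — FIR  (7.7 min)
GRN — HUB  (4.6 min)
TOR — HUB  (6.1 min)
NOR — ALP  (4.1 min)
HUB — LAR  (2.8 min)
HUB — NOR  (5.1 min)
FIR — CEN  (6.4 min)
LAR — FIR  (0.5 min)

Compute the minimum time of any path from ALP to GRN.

Settle nodes by increasing distance from ALP:
ALP: 0
NOR: 4.1  (via ALP)
JCT: 6.8  (via NOR)
FIR: 7.7  (via ALP)
TOR: 8  (via JCT)
LAR: 8.2  (via FIR)
HUB: 8.4  (via FIR)
SUM: 9.2  (via FIR)
GRN: 13  (via HUB)
Shortest route: ALP–FIR–HUB–GRN = 13 min.

13 min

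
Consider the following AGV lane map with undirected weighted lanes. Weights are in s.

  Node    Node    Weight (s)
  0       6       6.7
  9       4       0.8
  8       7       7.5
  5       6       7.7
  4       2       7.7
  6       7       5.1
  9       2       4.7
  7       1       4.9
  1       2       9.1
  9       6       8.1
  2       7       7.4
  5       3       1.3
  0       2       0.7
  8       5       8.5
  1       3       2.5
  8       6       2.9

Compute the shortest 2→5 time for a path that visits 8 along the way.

Best 2 to 8: 2 → 0 → 6 → 8 costing 10.3
Best 8 to 5: 8 → 5 costing 8.5
Total via 8: 10.3 + 8.5 = 18.8 s.

18.8 s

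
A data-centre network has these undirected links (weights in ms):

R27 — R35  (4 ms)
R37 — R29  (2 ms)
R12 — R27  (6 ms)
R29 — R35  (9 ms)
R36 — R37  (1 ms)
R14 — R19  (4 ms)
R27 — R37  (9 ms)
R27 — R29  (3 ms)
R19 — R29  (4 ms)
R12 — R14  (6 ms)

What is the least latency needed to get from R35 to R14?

15 ms

Enumerating some paths:
R35 - R29 - R19 - R14: 9+4+4 = 17
R35 - R27 - R29 - R19 - R14: 4+3+4+4 = 15
R35 - R27 - R12 - R14: 4+6+6 = 16
Cheapest is R35 - R27 - R29 - R19 - R14 at 15 ms.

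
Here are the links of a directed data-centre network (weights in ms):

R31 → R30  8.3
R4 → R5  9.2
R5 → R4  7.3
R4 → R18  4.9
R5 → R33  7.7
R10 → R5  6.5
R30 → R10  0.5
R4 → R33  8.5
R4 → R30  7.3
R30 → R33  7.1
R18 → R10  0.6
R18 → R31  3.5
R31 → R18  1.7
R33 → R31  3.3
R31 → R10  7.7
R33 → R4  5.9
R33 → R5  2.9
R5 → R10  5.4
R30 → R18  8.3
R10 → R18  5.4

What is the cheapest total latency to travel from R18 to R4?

Running Dijkstra from R18:
R18: 0
R10: 0.6  (via R18)
R31: 3.5  (via R18)
R5: 7.1  (via R10)
R30: 11.8  (via R31)
R4: 14.4  (via R5)
Shortest route: R18 → R10 → R5 → R4 = 14.4 ms.

14.4 ms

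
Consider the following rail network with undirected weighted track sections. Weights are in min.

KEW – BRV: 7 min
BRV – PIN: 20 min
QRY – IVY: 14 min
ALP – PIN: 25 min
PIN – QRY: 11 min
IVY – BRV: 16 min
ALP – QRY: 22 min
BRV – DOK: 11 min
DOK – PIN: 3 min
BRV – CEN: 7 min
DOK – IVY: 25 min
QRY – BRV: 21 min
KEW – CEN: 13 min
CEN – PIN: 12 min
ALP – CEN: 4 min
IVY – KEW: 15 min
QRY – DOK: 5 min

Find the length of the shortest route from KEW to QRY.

23 min

Settle nodes by increasing distance from KEW:
KEW: 0
BRV: 7  (via KEW)
CEN: 13  (via KEW)
IVY: 15  (via KEW)
ALP: 17  (via CEN)
DOK: 18  (via BRV)
PIN: 21  (via DOK)
QRY: 23  (via DOK)
Shortest route: KEW → BRV → DOK → QRY = 23 min.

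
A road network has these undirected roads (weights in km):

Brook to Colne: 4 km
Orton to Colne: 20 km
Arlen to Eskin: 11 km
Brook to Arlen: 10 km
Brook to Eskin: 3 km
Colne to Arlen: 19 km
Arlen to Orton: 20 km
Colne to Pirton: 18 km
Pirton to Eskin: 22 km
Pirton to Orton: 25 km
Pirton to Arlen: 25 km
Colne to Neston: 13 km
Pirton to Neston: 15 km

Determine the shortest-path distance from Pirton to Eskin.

Shortest distances from Pirton:
Pirton: 0
Neston: 15  (via Pirton)
Colne: 18  (via Pirton)
Eskin: 22  (via Pirton)
Shortest route: Pirton → Eskin = 22 km.

22 km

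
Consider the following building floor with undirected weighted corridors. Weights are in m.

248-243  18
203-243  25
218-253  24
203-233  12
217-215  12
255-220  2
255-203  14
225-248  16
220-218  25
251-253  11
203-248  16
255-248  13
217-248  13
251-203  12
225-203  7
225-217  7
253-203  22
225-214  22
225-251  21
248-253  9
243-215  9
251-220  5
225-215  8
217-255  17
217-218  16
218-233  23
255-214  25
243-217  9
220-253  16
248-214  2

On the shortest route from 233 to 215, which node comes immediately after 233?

Compare a few routes:
233 → 203 → 225 → 215: 12+7+8 = 27
233 → 203 → 225 → 217 → 215: 12+7+7+12 = 38
233 → 203 → 225 → 217 → 243 → 215: 12+7+7+9+9 = 44
The minimum is 27 m via 233 → 203 → 225 → 215.
So from 233 the first move is to 203.

203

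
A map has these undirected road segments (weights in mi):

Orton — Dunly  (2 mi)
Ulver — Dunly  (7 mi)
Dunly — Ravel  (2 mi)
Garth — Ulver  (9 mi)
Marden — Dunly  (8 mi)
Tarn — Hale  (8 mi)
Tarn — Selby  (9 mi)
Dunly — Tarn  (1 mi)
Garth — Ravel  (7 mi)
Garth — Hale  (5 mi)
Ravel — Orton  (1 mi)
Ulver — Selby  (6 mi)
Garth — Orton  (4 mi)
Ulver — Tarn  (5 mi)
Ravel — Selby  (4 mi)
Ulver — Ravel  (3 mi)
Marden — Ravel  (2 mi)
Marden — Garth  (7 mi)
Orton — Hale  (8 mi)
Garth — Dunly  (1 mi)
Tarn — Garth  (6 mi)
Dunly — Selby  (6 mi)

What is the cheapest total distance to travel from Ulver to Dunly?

5 mi

Candidate routes:
Ulver → Ravel → Dunly: 3+2 = 5
Ulver → Ravel → Orton → Dunly: 3+1+2 = 6
The minimum is 5 mi via Ulver → Ravel → Dunly.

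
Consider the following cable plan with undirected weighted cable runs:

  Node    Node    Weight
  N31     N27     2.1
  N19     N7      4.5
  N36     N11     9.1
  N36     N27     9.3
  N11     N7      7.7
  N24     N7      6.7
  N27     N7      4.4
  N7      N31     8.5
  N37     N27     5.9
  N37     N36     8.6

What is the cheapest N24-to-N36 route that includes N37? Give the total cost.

25.6

Best N24 to N37: N24 → N7 → N27 → N37 costing 17
Best N37 to N36: N37 → N36 costing 8.6
Total via N37: 17 + 8.6 = 25.6.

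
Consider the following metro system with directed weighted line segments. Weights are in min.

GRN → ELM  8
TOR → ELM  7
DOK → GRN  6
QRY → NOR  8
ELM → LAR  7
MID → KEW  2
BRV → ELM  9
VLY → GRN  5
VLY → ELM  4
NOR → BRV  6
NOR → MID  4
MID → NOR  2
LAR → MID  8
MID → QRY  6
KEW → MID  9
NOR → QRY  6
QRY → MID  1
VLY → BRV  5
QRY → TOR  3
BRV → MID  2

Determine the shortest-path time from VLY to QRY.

Enumerating some paths:
VLY → BRV → MID → NOR → QRY: 5+2+2+6 = 15
VLY → BRV → MID → QRY: 5+2+6 = 13
Cheapest is VLY → BRV → MID → QRY at 13 min.

13 min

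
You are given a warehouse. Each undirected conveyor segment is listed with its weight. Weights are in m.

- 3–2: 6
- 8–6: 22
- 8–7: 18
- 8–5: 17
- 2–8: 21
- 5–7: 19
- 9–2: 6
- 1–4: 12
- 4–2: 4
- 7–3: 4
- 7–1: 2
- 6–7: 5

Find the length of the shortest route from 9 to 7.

16 m

Enumerating some paths:
9–2–4–1–7: 6+4+12+2 = 24
9–2–3–7: 6+6+4 = 16
The minimum is 16 m via 9–2–3–7.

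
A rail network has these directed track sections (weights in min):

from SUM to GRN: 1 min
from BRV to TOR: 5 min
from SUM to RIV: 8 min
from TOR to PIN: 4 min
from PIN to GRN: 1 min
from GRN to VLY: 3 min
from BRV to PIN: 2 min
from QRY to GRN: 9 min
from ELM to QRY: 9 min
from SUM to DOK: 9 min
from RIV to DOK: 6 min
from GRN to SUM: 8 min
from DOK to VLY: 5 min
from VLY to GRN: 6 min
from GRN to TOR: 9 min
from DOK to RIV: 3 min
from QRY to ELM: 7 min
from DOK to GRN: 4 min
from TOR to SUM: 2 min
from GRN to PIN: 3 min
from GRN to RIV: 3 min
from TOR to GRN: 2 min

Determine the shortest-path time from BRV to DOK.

12 min

Shortest distances from BRV:
BRV: 0
PIN: 2  (via BRV)
GRN: 3  (via PIN)
TOR: 5  (via BRV)
VLY: 6  (via GRN)
RIV: 6  (via GRN)
SUM: 7  (via TOR)
DOK: 12  (via RIV)
Shortest route: BRV → PIN → GRN → RIV → DOK = 12 min.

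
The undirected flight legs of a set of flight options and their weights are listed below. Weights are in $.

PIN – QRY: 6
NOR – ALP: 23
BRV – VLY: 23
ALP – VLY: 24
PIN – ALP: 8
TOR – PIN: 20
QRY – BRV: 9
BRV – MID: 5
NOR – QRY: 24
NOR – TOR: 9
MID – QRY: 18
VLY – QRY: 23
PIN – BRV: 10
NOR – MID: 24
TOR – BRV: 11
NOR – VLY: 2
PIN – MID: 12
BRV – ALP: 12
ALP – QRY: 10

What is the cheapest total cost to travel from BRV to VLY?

$22

Candidate routes:
BRV - VLY: 23 = 23
BRV - TOR - NOR - VLY: 11+9+2 = 22
The minimum is $22 via BRV - TOR - NOR - VLY.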